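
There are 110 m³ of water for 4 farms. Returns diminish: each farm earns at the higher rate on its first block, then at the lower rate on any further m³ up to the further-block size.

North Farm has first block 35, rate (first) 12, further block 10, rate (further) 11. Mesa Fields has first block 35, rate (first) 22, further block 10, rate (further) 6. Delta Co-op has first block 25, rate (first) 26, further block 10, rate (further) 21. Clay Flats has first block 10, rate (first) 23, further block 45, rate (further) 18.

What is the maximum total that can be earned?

2400

Order all 8 blocks by rate: Delta Co-op/T1 26 > Clay Flats/T1 23 > Mesa Fields/T1 22 > Delta Co-op/T2 21 > Clay Flats/T2 18 > North Farm/T1 12 > North Farm/T2 11 > Mesa Fields/T2 6.
Delta Co-op T1 at 26: fill all 25 — 85 left.
Clay Flats T1 at 23: fill all 10 — 75 left.
Fill Mesa Fields T1 block (35 at 22) — 40 left.
Delta Co-op T2 at 21: fill all 10 — 30 left.
Clay Flats/T2: +30 of 45 at 18; pool empty.
Total = 26×25 + 23×10 + 22×35 + 21×10 + 18×30 = 2400.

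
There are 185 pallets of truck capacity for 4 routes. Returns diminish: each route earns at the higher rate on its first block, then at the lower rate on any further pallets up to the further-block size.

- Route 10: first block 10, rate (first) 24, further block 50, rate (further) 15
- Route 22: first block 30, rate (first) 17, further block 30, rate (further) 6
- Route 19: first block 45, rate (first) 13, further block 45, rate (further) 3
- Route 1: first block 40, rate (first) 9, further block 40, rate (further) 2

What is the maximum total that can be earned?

Treat each block as its own option and order by rate: Route 10/first 24 > Route 22/first 17 > Route 10/second 15 > Route 19/first 13 > Route 1/first 9 > Route 22/second 6 > Route 19/second 3 > Route 1/second 2.
Route 10/first (24): +10 — 175 left.
Fill Route 22 first block (30 at 17) — 145 left.
Route 10 second at 15: fill all 50 — 95 left.
Route 19/first (13): +45 — 50 left.
Route 1/first (9): +40 — 10 left.
Route 22 second at 6: only 10 left, fill 10.
Total = 24×10 + 17×30 + 15×50 + 13×45 + 9×40 + 6×10 = 2505.

2505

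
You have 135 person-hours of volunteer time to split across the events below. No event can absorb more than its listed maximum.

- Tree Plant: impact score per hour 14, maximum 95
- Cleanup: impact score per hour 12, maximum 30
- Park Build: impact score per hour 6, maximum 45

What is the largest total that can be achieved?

Highest impact score per hour first: Tree Plant 14 > Cleanup 12 > Park Build 6.
Tree Plant takes 95 to reach its cap of 95 — 40 left.
Cleanup: +30 to 30 (cap) — 10 left.
Park Build: +10 (room for 45) → 10. Pool exhausted.
Total = 14×95 + 12×30 + 6×10 = 1750.

1750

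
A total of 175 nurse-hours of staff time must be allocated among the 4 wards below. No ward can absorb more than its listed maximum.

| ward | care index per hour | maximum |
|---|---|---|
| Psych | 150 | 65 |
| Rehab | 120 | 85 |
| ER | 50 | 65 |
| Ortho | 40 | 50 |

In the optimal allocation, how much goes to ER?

25

Order the wards by care index per hour: Psych 150 > Rehab 120 > ER 50 > Ortho 40.
Psych: +65 to 65 (cap) → 110 left.
Rehab: +85 to 85 (cap) → 25 left.
ER: +25 (room for 65) → 25. Pool exhausted.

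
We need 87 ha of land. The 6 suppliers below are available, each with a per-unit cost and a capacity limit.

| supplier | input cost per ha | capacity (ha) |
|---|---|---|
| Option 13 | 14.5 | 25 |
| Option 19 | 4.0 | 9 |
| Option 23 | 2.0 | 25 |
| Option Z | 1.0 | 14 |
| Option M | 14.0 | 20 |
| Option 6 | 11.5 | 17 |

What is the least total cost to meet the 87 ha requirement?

604.5

Use suppliers in increasing cost order.
Option Z (1.0): use full 14 → 73 ha to go.
Option 23 at 2.0: take all 25 ha → 48 still needed.
Option 19 at 4.0: take all 9 ha → 39 still needed.
Option 6 (11.5): use full 17 → 22 ha to go.
Take 20 from Option M at 14.0 → need 2 more.
Take 2 from Option 13 at 14.5 to finish.
Cost = 14×1.0 + 25×2.0 + 9×4.0 + 17×11.5 + 20×14.0 + 2×14.5 = 604.5.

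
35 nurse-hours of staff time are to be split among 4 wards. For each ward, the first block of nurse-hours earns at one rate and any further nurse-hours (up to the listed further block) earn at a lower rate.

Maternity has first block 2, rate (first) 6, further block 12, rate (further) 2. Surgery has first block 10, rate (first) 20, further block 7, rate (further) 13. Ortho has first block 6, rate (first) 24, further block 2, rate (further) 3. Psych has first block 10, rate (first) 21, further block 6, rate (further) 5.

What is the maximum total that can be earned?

657

Treat each block as its own option and order by rate: Ortho/T1 24 > Psych/T1 21 > Surgery/T1 20 > Surgery/T2 13 > Maternity/T1 6 > Psych/T2 5 > Ortho/T2 3 > Maternity/T2 2.
Fill Ortho T1 block (6 at 24) ; 29 left.
Psych T1 at 21: fill all 10 ; 19 left.
Surgery/T1 (20): +10 ; 9 left.
Surgery T2 at 13: fill all 7 ; 2 left.
Maternity/T1 (6): +2 ; 0 left.
Total = 24×6 + 21×10 + 20×10 + 13×7 + 6×2 = 657.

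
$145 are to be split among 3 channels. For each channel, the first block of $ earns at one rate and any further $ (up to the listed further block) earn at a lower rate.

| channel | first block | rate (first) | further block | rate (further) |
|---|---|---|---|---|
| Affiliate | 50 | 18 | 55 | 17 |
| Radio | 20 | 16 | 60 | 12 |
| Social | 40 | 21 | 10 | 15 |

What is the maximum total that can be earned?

2675

Order all 6 blocks by rate: Social/T1 21 > Affiliate/T1 18 > Affiliate/T2 17 > Radio/T1 16 > Social/T2 15 > Radio/T2 12.
Fill Social T1 block (40 at 21) ; 105 left.
Affiliate/T1 (18): +50 ; 55 left.
Affiliate T2 at 17: fill all 55 ; 0 left.
Total = 21×40 + 18×50 + 17×55 = 2675.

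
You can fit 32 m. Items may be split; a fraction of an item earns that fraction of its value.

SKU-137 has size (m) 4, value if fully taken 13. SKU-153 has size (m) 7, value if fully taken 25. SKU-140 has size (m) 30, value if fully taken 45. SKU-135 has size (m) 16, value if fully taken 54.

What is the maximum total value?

99.5

Rank by value-to-size ratio: SKU-153 25/7≈3.57, SKU-135 54/16≈3.38, SKU-137 13/4≈3.25, SKU-140 45/30≈1.5.
SKU-153: take in full, 7 m for value 25 → 25 left.
All 16 m of SKU-135 fit (value 54) → 9 remain.
SKU-137: take in full, 4 m for value 13 → 5 left.
5 m left: a 5/30 share of SKU-140 gives 45×5/30 = 7.5.
Total value = 99.5.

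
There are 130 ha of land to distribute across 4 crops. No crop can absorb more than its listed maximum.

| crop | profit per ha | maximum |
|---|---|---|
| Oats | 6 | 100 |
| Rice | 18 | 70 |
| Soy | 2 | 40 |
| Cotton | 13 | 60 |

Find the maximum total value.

Highest profit per ha first: Rice 18 > Cotton 13 > Oats 6 > Soy 2.
Give Rice 70 to hit its cap of 70 ; 60 left.
Give Cotton 60 to hit its cap of 60 ; 0 left.
Total = 18×70 + 13×60 = 2040.

2040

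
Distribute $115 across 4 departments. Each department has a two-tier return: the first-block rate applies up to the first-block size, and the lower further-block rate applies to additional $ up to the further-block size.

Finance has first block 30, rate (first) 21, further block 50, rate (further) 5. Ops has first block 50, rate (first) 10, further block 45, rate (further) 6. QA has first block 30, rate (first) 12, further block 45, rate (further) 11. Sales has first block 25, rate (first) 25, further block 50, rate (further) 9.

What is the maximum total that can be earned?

Treat each block as its own option and order by rate: Sales/tier1 25 > Finance/tier1 21 > QA/tier1 12 > QA/tier2 11 > Ops/tier1 10 > Sales/tier2 9 > Ops/tier2 6 > Finance/tier2 5.
Sales tier1 at 25: fill all 25 — 90 left.
Finance tier1 at 21: fill all 30 — 60 left.
QA tier1 at 12: fill all 30 — 30 left.
30 remain; put them into QA tier2 at 11.
Total = 25×25 + 21×30 + 12×30 + 11×30 = 1945.

1945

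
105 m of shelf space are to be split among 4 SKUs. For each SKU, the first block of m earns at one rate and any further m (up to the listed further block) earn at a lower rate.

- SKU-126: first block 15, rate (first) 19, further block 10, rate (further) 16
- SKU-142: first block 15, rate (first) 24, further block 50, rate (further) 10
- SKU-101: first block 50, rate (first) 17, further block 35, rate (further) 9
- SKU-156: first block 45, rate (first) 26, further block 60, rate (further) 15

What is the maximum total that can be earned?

Treat each block as its own option and order by rate: SKU-156/tier1 26 > SKU-142/tier1 24 > SKU-126/tier1 19 > SKU-101/tier1 17 > SKU-126/tier2 16 > SKU-156/tier2 15 > SKU-142/tier2 10 > SKU-101/tier2 9.
SKU-156/tier1 (26): +45 → 60 left.
SKU-142 tier1 at 24: fill all 15 → 45 left.
SKU-126/tier1 (19): +15 → 30 left.
SKU-101/tier1: +30 of 50 at 17; pool empty.
Total = 26×45 + 24×15 + 19×15 + 17×30 = 2325.

2325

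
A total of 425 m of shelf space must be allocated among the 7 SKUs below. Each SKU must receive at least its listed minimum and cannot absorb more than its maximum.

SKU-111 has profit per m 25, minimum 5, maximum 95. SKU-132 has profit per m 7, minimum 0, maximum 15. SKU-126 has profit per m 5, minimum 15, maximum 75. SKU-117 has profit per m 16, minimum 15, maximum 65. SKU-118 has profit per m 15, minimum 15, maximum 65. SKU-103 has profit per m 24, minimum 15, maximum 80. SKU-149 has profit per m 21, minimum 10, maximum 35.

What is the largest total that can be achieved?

Meeting every minimum uses 5+0+15+15+15+15+10 = 75 m, leaving 350.
Highest profit per m first: SKU-111 25 > SKU-103 24 > SKU-149 21 > SKU-117 16 > SKU-118 15 > SKU-132 7 > SKU-126 5.
SKU-111: +90 to 95 (cap) → 260 left.
Give SKU-103 65 more to hit its cap of 80 → 195 left.
Give SKU-149 25 more to hit its cap of 35 → 170 left.
Give SKU-117 50 more to hit its cap of 65 → 120 left.
Give SKU-118 50 more to hit its cap of 65 → 70 left.
SKU-132: +15 to 15 (cap) → 55 left.
Only 55 left; SKU-126 takes them to reach 70.
Total = 25×95 + 7×15 + 5×70 + 16×65 + 15×65 + 24×80 + 21×35 = 7500.

7500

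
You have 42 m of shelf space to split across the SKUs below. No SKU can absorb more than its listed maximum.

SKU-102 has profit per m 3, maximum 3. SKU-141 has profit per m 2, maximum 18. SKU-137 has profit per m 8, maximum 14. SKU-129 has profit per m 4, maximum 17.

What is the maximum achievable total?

Rank by profit per m: SKU-137 8 > SKU-129 4 > SKU-102 3 > SKU-141 2.
SKU-137: +14 to 14 (cap) — 28 left.
Give SKU-129 17 to hit its cap of 17 — 11 left.
SKU-102 takes 3 to reach its cap of 3 — 8 left.
SKU-141 has room for 18 but only 8 remain, so it gets 8.
Total = 3×3 + 2×8 + 8×14 + 4×17 = 205.

205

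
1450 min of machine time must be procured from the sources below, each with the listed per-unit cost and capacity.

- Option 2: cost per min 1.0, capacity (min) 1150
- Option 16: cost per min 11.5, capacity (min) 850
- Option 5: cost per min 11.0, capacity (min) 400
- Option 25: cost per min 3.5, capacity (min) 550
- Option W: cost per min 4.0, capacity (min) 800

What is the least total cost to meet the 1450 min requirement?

Cheapest first:
Take 1150 from Option 2 at 1.0 ; need 300 more.
Take 300 from Option 25 at 3.5 to finish.
Option W, Option 5, Option 16: unused.
Cost = 1150×1.0 + 300×3.5 = 2200.

2200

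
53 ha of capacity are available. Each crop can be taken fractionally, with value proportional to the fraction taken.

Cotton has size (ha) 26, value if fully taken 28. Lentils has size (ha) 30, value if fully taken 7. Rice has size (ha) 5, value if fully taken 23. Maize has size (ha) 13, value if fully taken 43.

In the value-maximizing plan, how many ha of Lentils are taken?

9

Rank by value-to-size ratio: Rice 23/5≈4.6, Maize 43/13≈3.31, Cotton 28/26≈1.08, Lentils 7/30≈0.233.
All 5 ha of Rice fit (value 23) → 48 remain.
Maize: take in full, 13 ha for value 43 → 35 left.
All 26 ha of Cotton fit (value 28) → 9 remain.
Only 9 ha remain; take 9/30 of Lentils for value 7×9/30 = 2.1.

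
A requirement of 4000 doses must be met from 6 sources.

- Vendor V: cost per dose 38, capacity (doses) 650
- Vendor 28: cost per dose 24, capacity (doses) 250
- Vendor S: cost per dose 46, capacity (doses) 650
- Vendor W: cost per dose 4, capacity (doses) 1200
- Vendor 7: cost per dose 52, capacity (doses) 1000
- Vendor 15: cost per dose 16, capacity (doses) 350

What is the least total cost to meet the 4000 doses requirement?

Cheapest first:
Vendor W at 4: take all 1200 doses — 2800 still needed.
Vendor 15 (16): use full 350 — 2450 doses to go.
Vendor 28 (24): use full 250 — 2200 doses to go.
Vendor V at 38: take all 650 doses — 1550 still needed.
Vendor S (46): use full 650 — 900 doses to go.
Vendor 7 (52): take the remaining 900 — done.
Cost = 1200×4 + 350×16 + 250×24 + 650×38 + 650×46 + 900×52 = 117800.

117800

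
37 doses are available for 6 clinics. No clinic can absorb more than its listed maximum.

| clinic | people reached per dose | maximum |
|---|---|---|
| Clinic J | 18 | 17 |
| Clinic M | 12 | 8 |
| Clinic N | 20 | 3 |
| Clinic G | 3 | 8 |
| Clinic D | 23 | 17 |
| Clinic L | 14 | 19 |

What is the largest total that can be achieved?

757

Highest people reached per dose first: Clinic D 23 > Clinic N 20 > Clinic J 18 > Clinic L 14 > Clinic M 12 > Clinic G 3.
Clinic D: +17 to 17 (cap) → 20 left.
Clinic N takes 3 to reach its cap of 3 → 17 left.
Clinic J: +17 to 17 (cap) → 0 left.
Total = 18×17 + 20×3 + 23×17 = 757.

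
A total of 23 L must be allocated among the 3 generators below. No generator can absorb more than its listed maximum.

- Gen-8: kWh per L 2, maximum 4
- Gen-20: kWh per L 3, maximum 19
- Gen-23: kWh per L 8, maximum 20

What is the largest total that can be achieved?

Highest kWh per L first: Gen-23 8 > Gen-20 3 > Gen-8 2.
Gen-23 takes 20 to reach its cap of 20 → 3 left.
Only 3 left; Gen-20 takes them to reach 3.
Total = 3×3 + 8×20 = 169.

169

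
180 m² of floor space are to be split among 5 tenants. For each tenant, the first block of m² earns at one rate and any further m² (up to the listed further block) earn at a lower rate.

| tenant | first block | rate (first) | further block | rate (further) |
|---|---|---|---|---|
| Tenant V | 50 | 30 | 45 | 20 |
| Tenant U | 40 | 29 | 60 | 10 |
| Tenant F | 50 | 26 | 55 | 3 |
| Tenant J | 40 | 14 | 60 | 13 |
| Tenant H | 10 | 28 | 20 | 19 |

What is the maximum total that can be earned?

Order all 10 blocks by rate: Tenant V/tier1 30 > Tenant U/tier1 29 > Tenant H/tier1 28 > Tenant F/tier1 26 > Tenant V/tier2 20 > Tenant H/tier2 19 > Tenant J/tier1 14 > Tenant J/tier2 13 > Tenant U/tier2 10 > Tenant F/tier2 3.
Tenant V tier1 at 30: fill all 50 — 130 left.
Tenant U tier1 at 29: fill all 40 — 90 left.
Tenant H tier1 at 28: fill all 10 — 80 left.
Fill Tenant F tier1 block (50 at 26) — 30 left.
Tenant V/tier2: +30 of 45 at 20; pool empty.
Total = 30×50 + 29×40 + 28×10 + 26×50 + 20×30 = 4840.

4840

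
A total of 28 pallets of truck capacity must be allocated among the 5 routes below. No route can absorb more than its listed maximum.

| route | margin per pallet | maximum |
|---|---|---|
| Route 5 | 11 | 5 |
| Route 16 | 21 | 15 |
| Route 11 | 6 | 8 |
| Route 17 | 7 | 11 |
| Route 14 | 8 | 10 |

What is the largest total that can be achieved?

434

Order the routes by margin per pallet: Route 16 21 > Route 5 11 > Route 14 8 > Route 17 7 > Route 11 6.
Route 16 takes 15 to reach its cap of 15 ; 13 left.
Give Route 5 5 to hit its cap of 5 ; 8 left.
Route 14: +8 (room for 10) → 8. Pool exhausted.
Total = 11×5 + 21×15 + 8×8 = 434.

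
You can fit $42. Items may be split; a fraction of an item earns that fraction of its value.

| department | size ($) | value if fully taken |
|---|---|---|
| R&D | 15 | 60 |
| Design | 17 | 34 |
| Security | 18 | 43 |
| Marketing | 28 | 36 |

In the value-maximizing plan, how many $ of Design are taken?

9

Best value per unit of size first: R&D 60/15≈4, Security 43/18≈2.39, Design 34/17≈2, Marketing 36/28≈1.29.
All 15 $ of R&D fit (value 60) — 27 remain.
Security: take in full, 18 $ for value 43 — 9 left.
Fill the last 9 $ with part of Design: 9/17 of it earns 18.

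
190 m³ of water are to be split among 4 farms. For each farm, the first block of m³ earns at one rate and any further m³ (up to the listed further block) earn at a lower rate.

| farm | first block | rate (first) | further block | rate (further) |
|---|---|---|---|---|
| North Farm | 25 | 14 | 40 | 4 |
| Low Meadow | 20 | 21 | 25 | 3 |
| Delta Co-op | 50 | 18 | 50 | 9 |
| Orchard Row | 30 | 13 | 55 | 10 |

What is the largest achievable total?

Order all 8 blocks by rate: Low Meadow/first 21 > Delta Co-op/first 18 > North Farm/first 14 > Orchard Row/first 13 > Orchard Row/second 10 > Delta Co-op/second 9 > North Farm/second 4 > Low Meadow/second 3.
Low Meadow/first (21): +20 → 170 left.
Delta Co-op first at 18: fill all 50 → 120 left.
North Farm/first (14): +25 → 95 left.
Orchard Row/first (13): +30 → 65 left.
Fill Orchard Row second block (55 at 10) → 10 left.
Delta Co-op/second: +10 of 50 at 9; pool empty.
Total = 21×20 + 18×50 + 14×25 + 13×30 + 10×55 + 9×10 = 2700.

2700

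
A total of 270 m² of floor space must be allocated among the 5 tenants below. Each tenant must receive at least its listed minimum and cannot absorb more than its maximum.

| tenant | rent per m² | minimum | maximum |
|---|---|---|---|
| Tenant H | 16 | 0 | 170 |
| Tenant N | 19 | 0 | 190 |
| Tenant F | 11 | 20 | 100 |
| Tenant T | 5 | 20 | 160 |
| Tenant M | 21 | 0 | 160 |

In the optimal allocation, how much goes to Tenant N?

70

Meeting every minimum uses 0+0+20+20+0 = 40 m², leaving 230.
Highest rent per m² first: Tenant M 21 > Tenant N 19 > Tenant H 16 > Tenant F 11 > Tenant T 5.
Tenant M: +160 to 160 (cap) ; 70 left.
Only 70 left; Tenant N takes them to reach 70.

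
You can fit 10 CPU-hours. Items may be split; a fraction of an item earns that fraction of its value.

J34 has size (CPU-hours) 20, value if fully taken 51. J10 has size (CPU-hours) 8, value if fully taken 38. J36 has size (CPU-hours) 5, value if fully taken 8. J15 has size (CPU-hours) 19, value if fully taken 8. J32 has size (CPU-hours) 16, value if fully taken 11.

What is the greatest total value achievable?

43.1

Sort by value density: J10 38/8≈4.75, J34 51/20≈2.55, J36 8/5≈1.6, J32 11/16≈0.688, J15 8/19≈0.421.
All 8 CPU-hours of J10 fit (value 38) → 2 remain.
Fill the last 2 CPU-hours with part of J34: 2/20 of it earns 5.1.
Total value = 43.1.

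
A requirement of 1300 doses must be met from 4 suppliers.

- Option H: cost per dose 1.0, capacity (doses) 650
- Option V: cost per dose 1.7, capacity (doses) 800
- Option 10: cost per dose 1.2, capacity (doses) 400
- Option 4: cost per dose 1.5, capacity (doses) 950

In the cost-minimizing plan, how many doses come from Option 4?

250

Fill from the cheapest supplier first.
Option H (1.0): use full 650 ; 650 doses to go.
Option 10 at 1.2: take all 400 doses ; 250 still needed.
Option 4 (1.5): take the remaining 250 ; done.
Option V: unused.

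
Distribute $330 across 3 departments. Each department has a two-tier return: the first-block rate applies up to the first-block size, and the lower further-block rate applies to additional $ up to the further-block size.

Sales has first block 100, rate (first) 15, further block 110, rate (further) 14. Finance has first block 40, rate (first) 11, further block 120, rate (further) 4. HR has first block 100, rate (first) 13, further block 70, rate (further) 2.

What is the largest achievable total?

4560

Order all 6 blocks by rate: Sales/tier1 15 > Sales/tier2 14 > HR/tier1 13 > Finance/tier1 11 > Finance/tier2 4 > HR/tier2 2.
Sales/tier1 (15): +100 — 230 left.
Sales/tier2 (14): +110 — 120 left.
HR/tier1 (13): +100 — 20 left.
Finance tier1 at 11: only 20 left, fill 20.
Total = 15×100 + 14×110 + 13×100 + 11×20 = 4560.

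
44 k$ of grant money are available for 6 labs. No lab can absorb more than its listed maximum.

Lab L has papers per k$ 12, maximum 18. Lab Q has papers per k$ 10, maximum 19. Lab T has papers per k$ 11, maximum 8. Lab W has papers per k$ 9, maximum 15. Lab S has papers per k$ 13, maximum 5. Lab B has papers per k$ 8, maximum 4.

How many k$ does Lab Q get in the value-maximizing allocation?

Highest papers per k$ first: Lab S 13 > Lab L 12 > Lab T 11 > Lab Q 10 > Lab W 9 > Lab B 8.
Give Lab S 5 to hit its cap of 5 → 39 left.
Lab L: +18 to 18 (cap) → 21 left.
Give Lab T 8 to hit its cap of 8 → 13 left.
Only 13 left; Lab Q takes them to reach 13.

13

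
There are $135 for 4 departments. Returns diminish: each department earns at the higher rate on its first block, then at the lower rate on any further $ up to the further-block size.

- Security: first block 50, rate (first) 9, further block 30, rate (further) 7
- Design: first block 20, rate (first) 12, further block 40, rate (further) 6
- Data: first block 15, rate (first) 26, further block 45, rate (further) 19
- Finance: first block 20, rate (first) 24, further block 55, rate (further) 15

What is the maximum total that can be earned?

Rank every tier by rate: Data/first 26 > Finance/first 24 > Data/second 19 > Finance/second 15 > Design/first 12 > Security/first 9 > Security/second 7 > Design/second 6.
Fill Data first block (15 at 26) — 120 left.
Fill Finance first block (20 at 24) — 100 left.
Data/second (19): +45 — 55 left.
Finance/second (15): +55 — 0 left.
Total = 26×15 + 24×20 + 19×45 + 15×55 = 2550.

2550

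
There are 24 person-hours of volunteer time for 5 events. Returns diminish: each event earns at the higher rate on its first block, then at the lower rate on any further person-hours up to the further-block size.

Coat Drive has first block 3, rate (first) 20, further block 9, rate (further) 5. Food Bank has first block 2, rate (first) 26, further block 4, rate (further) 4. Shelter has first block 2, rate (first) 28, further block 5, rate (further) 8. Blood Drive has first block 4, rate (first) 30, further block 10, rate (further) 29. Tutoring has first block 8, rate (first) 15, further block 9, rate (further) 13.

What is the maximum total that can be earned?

623

Treat each block as its own option and order by rate: Blood Drive/first 30 > Blood Drive/second 29 > Shelter/first 28 > Food Bank/first 26 > Coat Drive/first 20 > Tutoring/first 15 > Tutoring/second 13 > Shelter/second 8 > Coat Drive/second 5 > Food Bank/second 4.
Blood Drive/first (30): +4 — 20 left.
Fill Blood Drive second block (10 at 29) — 10 left.
Fill Shelter first block (2 at 28) — 8 left.
Food Bank first at 26: fill all 2 — 6 left.
Coat Drive/first (20): +3 — 3 left.
Tutoring/first: +3 of 8 at 15; pool empty.
Total = 30×4 + 29×10 + 28×2 + 26×2 + 20×3 + 15×3 = 623.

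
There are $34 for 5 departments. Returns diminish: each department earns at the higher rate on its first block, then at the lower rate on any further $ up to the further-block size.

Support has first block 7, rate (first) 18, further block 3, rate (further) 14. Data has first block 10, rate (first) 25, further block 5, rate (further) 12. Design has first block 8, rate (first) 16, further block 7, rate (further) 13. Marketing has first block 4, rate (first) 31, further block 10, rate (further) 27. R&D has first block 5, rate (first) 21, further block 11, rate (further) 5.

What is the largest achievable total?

839

Treat each block as its own option and order by rate: Marketing/T1 31 > Marketing/T2 27 > Data/T1 25 > R&D/T1 21 > Support/T1 18 > Design/T1 16 > Support/T2 14 > Design/T2 13 > Data/T2 12 > R&D/T2 5.
Fill Marketing T1 block (4 at 31) → 30 left.
Marketing T2 at 27: fill all 10 → 20 left.
Fill Data T1 block (10 at 25) → 10 left.
R&D/T1 (21): +5 → 5 left.
Support T1 at 18: only 5 left, fill 5.
Total = 31×4 + 27×10 + 25×10 + 21×5 + 18×5 = 839.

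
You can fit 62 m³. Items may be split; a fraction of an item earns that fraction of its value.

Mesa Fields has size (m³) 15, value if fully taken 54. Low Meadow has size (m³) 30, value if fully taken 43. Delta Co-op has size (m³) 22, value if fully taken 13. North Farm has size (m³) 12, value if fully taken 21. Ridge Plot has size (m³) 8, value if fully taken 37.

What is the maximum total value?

150.7

Rank by value-to-size ratio: Ridge Plot 37/8≈4.62, Mesa Fields 54/15≈3.6, North Farm 21/12≈1.75, Low Meadow 43/30≈1.43, Delta Co-op 13/22≈0.591.
Take all of Ridge Plot (8 m³, value 37) — 54 m³ left.
Take all of Mesa Fields (15 m³, value 54) — 39 m³ left.
North Farm: take in full, 12 m³ for value 21 — 27 left.
Only 27 m³ remain; take 27/30 of Low Meadow for value 43×27/30 = 38.7.
Total value = 150.7.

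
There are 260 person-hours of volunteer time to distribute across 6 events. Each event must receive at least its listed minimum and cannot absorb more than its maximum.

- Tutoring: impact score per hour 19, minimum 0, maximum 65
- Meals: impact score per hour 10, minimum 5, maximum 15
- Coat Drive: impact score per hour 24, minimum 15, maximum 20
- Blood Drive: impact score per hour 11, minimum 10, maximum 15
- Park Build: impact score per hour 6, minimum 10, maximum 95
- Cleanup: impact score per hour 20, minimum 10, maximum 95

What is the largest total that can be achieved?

Meeting every minimum uses 0+5+15+10+10+10 = 50 person-hours, leaving 210.
Order the events by impact score per hour: Coat Drive 24 > Cleanup 20 > Tutoring 19 > Blood Drive 11 > Meals 10 > Park Build 6.
Coat Drive takes 5 more to reach its cap of 20 ; 205 left.
Cleanup takes 85 more to reach its cap of 95 ; 120 left.
Tutoring takes 65 more to reach its cap of 65 ; 55 left.
Blood Drive takes 5 more to reach its cap of 15 ; 50 left.
Meals: +10 to 15 (cap) ; 40 left.
Park Build: +40 (room for 85) → 50. Pool exhausted.
Total = 19×65 + 10×15 + 24×20 + 11×15 + 6×50 + 20×95 = 4230.

4230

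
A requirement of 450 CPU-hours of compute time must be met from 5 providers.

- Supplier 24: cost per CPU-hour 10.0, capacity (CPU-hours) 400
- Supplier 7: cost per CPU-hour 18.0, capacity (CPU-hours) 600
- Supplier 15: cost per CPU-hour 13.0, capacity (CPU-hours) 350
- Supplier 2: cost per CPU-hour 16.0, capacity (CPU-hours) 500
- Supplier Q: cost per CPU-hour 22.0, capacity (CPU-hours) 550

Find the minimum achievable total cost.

Use providers in increasing cost order.
Take 400 from Supplier 24 at 10.0 → need 50 more.
Take 50 from Supplier 15 at 13.0 to finish.
Supplier 2, Supplier 7, Supplier Q: unused.
Cost = 400×10.0 + 50×13.0 = 4650.

4650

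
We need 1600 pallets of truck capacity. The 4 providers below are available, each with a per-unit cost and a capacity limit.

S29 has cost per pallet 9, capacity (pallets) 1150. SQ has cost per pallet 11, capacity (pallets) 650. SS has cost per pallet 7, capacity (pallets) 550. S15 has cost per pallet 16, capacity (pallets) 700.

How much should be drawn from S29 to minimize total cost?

Cheapest first:
SS (7): use full 550 ; 1050 pallets to go.
Take 1050 from S29 at 9 to finish.
SQ, S15: unused.

1050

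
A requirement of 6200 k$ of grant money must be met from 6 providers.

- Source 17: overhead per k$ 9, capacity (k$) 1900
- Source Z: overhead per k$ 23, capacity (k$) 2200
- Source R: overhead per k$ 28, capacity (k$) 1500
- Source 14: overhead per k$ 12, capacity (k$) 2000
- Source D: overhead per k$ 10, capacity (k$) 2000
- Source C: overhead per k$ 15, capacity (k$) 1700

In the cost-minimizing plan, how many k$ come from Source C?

Use providers in increasing cost order.
Take 1900 from Source 17 at 9 ; need 4300 more.
Source D at 10: take all 2000 k$ ; 2300 still needed.
Source 14 at 12: take all 2000 k$ ; 300 still needed.
Source C (15): take the remaining 300 ; done.
Source Z, Source R: unused.

300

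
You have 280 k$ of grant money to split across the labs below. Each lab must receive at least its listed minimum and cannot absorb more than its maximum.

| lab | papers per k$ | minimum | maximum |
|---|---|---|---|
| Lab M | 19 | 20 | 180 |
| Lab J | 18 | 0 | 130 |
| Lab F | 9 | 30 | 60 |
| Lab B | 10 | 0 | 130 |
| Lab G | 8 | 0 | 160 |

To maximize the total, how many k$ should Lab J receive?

70

Meeting every minimum uses 20+0+30+0+0 = 50 k$, leaving 230.
Highest papers per k$ first: Lab M 19 > Lab J 18 > Lab B 10 > Lab F 9 > Lab G 8.
Give Lab M 160 more to hit its cap of 180 — 70 left.
Lab J: +70 (room for 130) → 70. Pool exhausted.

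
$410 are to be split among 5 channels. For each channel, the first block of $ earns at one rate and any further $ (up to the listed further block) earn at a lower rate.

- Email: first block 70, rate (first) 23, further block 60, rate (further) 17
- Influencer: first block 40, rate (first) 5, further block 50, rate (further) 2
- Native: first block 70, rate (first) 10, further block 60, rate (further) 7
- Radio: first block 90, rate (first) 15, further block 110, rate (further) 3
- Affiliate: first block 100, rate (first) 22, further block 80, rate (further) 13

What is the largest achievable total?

7320

Rank every tier by rate: Email/first 23 > Affiliate/first 22 > Email/second 17 > Radio/first 15 > Affiliate/second 13 > Native/first 10 > Native/second 7 > Influencer/first 5 > Radio/second 3 > Influencer/second 2.
Email first at 23: fill all 70 — 340 left.
Fill Affiliate first block (100 at 22) — 240 left.
Fill Email second block (60 at 17) — 180 left.
Radio/first (15): +90 — 90 left.
Fill Affiliate second block (80 at 13) — 10 left.
Native first at 10: only 10 left, fill 10.
Total = 23×70 + 22×100 + 17×60 + 15×90 + 13×80 + 10×10 = 7320.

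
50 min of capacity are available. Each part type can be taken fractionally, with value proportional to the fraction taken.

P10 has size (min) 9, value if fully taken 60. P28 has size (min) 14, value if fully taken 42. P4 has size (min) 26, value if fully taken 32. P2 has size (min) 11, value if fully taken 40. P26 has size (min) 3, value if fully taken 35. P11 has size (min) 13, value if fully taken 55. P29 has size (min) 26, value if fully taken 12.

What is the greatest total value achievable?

Best value per unit of size first: P26 35/3≈11.7, P10 60/9≈6.67, P11 55/13≈4.23, P2 40/11≈3.64, P28 42/14≈3, P4 32/26≈1.23, P29 12/26≈0.462.
All 3 min of P26 fit (value 35) — 47 remain.
Take all of P10 (9 min, value 60) — 38 min left.
Take all of P11 (13 min, value 55) — 25 min left.
All 11 min of P2 fit (value 40) — 14 remain.
Take all of P28 (14 min, value 42) — 0 min left.
Total value = 232.

232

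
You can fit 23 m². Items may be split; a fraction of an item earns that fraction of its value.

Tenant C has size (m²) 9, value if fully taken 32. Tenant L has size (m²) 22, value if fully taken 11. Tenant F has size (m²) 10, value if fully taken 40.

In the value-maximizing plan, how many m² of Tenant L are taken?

4

Best value per unit of size first: Tenant F 40/10≈4, Tenant C 32/9≈3.56, Tenant L 11/22≈0.5.
All 10 m² of Tenant F fit (value 40) → 13 remain.
Tenant C: take in full, 9 m² for value 32 → 4 left.
Only 4 m² remain; take 4/22 of Tenant L for value 11×4/22 = 2.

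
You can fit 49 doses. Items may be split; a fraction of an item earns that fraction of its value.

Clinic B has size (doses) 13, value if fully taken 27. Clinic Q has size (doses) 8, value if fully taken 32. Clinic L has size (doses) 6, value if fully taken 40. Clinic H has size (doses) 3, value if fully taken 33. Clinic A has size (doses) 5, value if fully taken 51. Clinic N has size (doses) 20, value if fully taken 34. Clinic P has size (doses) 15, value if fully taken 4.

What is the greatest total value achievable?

Sort by value density: Clinic H 33/3≈11, Clinic A 51/5≈10.2, Clinic L 40/6≈6.67, Clinic Q 32/8≈4, Clinic B 27/13≈2.08, Clinic N 34/20≈1.7, Clinic P 4/15≈0.267.
All 3 doses of Clinic H fit (value 33) ; 46 remain.
All 5 doses of Clinic A fit (value 51) ; 41 remain.
Take all of Clinic L (6 doses, value 40) ; 35 doses left.
Take all of Clinic Q (8 doses, value 32) ; 27 doses left.
Clinic B: take in full, 13 doses for value 27 ; 14 left.
14 doses left: a 14/20 share of Clinic N gives 34×14/20 = 23.8.
Total value = 206.8.

206.8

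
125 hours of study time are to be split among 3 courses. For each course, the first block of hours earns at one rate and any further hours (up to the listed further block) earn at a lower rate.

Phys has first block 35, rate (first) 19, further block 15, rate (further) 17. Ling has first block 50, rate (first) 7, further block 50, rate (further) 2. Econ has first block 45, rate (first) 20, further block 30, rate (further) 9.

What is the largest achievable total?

2090

Rank every tier by rate: Econ/T1 20 > Phys/T1 19 > Phys/T2 17 > Econ/T2 9 > Ling/T1 7 > Ling/T2 2.
Econ T1 at 20: fill all 45 → 80 left.
Fill Phys T1 block (35 at 19) → 45 left.
Phys/T2 (17): +15 → 30 left.
Fill Econ T2 block (30 at 9) → 0 left.
Total = 20×45 + 19×35 + 17×15 + 9×30 = 2090.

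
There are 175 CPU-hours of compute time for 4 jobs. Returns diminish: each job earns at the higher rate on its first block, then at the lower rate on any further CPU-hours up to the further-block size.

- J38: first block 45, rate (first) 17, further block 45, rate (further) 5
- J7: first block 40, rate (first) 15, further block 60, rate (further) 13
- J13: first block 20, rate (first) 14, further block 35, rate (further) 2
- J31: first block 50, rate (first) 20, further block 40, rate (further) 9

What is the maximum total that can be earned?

Rank every tier by rate: J31/T1 20 > J38/T1 17 > J7/T1 15 > J13/T1 14 > J7/T2 13 > J31/T2 9 > J38/T2 5 > J13/T2 2.
J31 T1 at 20: fill all 50 → 125 left.
Fill J38 T1 block (45 at 17) → 80 left.
J7/T1 (15): +40 → 40 left.
Fill J13 T1 block (20 at 14) → 20 left.
20 remain; put them into J7 T2 at 13.
Total = 20×50 + 17×45 + 15×40 + 14×20 + 13×20 = 2905.

2905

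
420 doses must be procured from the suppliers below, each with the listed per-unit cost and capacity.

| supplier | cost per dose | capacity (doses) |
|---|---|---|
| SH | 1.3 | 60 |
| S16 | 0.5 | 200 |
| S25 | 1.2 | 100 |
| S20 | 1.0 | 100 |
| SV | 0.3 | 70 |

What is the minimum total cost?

281

Fill from the cheapest supplier first.
Take 70 from SV at 0.3 → need 350 more.
S16 (0.5): use full 200 → 150 doses to go.
Take 100 from S20 at 1.0 → need 50 more.
S25 (1.2): take the remaining 50 → done.
SH: unused.
Cost = 70×0.3 + 200×0.5 + 100×1.0 + 50×1.2 = 281.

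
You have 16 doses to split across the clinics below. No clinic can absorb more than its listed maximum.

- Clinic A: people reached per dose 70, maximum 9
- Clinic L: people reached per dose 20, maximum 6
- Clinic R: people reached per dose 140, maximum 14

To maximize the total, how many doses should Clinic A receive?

Order the clinics by people reached per dose: Clinic R 140 > Clinic A 70 > Clinic L 20.
Give Clinic R 14 to hit its cap of 14 ; 2 left.
Clinic A: +2 (room for 9) → 2. Pool exhausted.

2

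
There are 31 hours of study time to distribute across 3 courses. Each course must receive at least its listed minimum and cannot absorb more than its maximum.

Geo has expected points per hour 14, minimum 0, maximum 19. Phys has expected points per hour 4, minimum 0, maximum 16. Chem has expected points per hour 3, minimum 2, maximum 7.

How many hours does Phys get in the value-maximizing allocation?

Meeting every minimum uses 0+0+2 = 2 hours, leaving 29.
Order the courses by expected points per hour: Geo 14 > Phys 4 > Chem 3.
Give Geo 19 more to hit its cap of 19 → 10 left.
Only 10 left; Phys takes them to reach 10.

10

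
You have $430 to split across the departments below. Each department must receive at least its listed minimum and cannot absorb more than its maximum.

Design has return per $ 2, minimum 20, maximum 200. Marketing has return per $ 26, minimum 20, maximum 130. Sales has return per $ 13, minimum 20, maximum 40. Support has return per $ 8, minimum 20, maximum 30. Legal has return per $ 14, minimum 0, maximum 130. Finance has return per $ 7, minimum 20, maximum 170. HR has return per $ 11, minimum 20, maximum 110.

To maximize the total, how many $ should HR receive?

Meeting every minimum uses 20+20+20+20+0+20+20 = 120 $, leaving 310.
Order the departments by return per $: Marketing 26 > Legal 14 > Sales 13 > HR 11 > Support 8 > Finance 7 > Design 2.
Marketing: +110 to 130 (cap) — 200 left.
Legal: +130 to 130 (cap) — 70 left.
Sales: +20 to 40 (cap) — 50 left.
Only 50 left; HR takes them to reach 70.

70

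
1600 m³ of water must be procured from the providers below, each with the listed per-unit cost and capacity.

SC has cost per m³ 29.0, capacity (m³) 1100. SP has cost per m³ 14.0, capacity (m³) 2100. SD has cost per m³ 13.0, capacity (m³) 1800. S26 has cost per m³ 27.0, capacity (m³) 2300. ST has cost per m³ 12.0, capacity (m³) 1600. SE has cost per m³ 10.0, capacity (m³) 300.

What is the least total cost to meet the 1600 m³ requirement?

Use providers in increasing cost order.
SE (10.0): use full 300 ; 1300 m³ to go.
Take 1300 from ST at 12.0 to finish.
SD, SP, S26, SC: unused.
Cost = 300×10.0 + 1300×12.0 = 18600.

18600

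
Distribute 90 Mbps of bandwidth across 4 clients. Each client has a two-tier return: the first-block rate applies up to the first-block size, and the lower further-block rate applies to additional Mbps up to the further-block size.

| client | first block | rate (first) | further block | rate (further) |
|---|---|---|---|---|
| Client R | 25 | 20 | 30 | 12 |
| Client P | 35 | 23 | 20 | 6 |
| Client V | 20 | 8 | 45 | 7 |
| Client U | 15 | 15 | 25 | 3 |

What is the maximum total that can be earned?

1710

Order all 8 blocks by rate: Client P/tier1 23 > Client R/tier1 20 > Client U/tier1 15 > Client R/tier2 12 > Client V/tier1 8 > Client V/tier2 7 > Client P/tier2 6 > Client U/tier2 3.
Client P tier1 at 23: fill all 35 — 55 left.
Client R tier1 at 20: fill all 25 — 30 left.
Fill Client U tier1 block (15 at 15) — 15 left.
Client R/tier2: +15 of 30 at 12; pool empty.
Total = 23×35 + 20×25 + 15×15 + 12×15 = 1710.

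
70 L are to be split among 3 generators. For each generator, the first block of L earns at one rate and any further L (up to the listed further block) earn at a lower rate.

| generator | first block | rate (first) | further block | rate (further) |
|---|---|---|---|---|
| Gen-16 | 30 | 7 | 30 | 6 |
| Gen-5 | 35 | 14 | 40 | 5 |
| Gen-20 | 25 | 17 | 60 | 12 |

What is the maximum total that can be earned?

Treat each block as its own option and order by rate: Gen-20/tier1 17 > Gen-5/tier1 14 > Gen-20/tier2 12 > Gen-16/tier1 7 > Gen-16/tier2 6 > Gen-5/tier2 5.
Gen-20 tier1 at 17: fill all 25 → 45 left.
Gen-5/tier1 (14): +35 → 10 left.
10 remain; put them into Gen-20 tier2 at 12.
Total = 17×25 + 14×35 + 12×10 = 1035.

1035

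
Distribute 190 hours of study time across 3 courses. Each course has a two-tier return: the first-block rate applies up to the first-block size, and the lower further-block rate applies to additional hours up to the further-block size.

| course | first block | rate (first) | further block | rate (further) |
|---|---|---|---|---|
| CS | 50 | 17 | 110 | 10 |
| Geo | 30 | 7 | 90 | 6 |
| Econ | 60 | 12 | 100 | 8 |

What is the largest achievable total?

2370

Treat each block as its own option and order by rate: CS/tier1 17 > Econ/tier1 12 > CS/tier2 10 > Econ/tier2 8 > Geo/tier1 7 > Geo/tier2 6.
CS tier1 at 17: fill all 50 → 140 left.
Econ tier1 at 12: fill all 60 → 80 left.
CS/tier2: +80 of 110 at 10; pool empty.
Total = 17×50 + 12×60 + 10×80 = 2370.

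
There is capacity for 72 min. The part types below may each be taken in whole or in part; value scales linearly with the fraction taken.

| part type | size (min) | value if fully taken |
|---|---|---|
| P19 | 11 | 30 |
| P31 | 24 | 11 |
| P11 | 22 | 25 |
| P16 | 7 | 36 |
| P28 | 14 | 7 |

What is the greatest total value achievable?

Rank by value-to-size ratio: P16 36/7≈5.14, P19 30/11≈2.73, P11 25/22≈1.14, P28 7/14≈0.5, P31 11/24≈0.458.
All 7 min of P16 fit (value 36) ; 65 remain.
Take all of P19 (11 min, value 30) ; 54 min left.
P11: take in full, 22 min for value 25 ; 32 left.
P28: take in full, 14 min for value 7 ; 18 left.
18 min left: a 18/24 share of P31 gives 11×18/24 = 8.25.
Total value = 106.25.

106.25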